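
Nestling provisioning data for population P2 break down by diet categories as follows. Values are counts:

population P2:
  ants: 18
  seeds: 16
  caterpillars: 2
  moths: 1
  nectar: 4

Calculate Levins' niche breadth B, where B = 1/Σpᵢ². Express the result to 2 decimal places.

Proportions for population P2 (n=41): 18/41=0.4390, 16/41=0.3902, 2/41=0.0488, 1/41=0.0244, 4/41=0.0976
Σpᵢ² = 0.4390² + 0.3902² + 0.0488² + 0.0244² + 0.0976² = 0.192721 + 0.152256 + 0.002381 + 0.000595 + 0.009526 = 0.357479
B = 1 / 0.357479 = 2.7974

2.80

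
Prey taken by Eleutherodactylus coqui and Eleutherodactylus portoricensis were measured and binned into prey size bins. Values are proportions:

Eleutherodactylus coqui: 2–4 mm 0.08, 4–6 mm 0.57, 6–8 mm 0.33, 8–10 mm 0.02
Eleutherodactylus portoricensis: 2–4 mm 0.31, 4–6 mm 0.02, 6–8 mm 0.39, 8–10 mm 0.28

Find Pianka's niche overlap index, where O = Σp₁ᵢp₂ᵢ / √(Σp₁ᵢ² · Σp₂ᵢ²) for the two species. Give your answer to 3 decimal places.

Σ p₁ᵢp₂ᵢ = 0.0248 + 0.0114 + 0.1287 + 0.0056 = 0.1705
Σp_1ᵢ² = 0.08² + 0.57² + 0.33² + 0.02² = 0.0064 + 0.3249 + 0.1089 + 0.0004 = 0.4406
Σp_2ᵢ² = 0.31² + 0.02² + 0.39² + 0.28² = 0.0961 + 0.0004 + 0.1521 + 0.0784 = 0.3270
O = 0.1705 / √(0.4406 × 0.3270) = 0.1705 / 0.379574 = 0.44919

0.449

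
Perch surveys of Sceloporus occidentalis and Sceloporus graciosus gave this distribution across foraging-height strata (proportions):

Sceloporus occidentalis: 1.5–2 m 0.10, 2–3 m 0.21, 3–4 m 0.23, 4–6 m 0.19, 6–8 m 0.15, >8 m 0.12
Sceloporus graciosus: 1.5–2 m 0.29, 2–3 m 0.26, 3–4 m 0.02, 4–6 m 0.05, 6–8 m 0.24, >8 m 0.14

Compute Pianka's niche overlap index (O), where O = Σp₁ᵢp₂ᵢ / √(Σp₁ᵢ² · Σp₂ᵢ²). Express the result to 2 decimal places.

0.74

Σ p₁ᵢp₂ᵢ = 0.0290 + 0.0546 + 0.0046 + 0.0095 + 0.0360 + 0.0168 = 0.1505
Σp_1ᵢ² = 0.10² + 0.21² + 0.23² + 0.19² + 0.15² + 0.12² = 0.0100 + 0.0441 + 0.0529 + 0.0361 + 0.0225 + 0.0144 = 0.1800
Σp_2ᵢ² = 0.29² + 0.26² + 0.02² + 0.05² + 0.24² + 0.14² = 0.0841 + 0.0676 + 0.0004 + 0.0025 + 0.0576 + 0.0196 = 0.2318
O = 0.1505 / √(0.1800 × 0.2318) = 0.1505 / 0.20426 = 0.7368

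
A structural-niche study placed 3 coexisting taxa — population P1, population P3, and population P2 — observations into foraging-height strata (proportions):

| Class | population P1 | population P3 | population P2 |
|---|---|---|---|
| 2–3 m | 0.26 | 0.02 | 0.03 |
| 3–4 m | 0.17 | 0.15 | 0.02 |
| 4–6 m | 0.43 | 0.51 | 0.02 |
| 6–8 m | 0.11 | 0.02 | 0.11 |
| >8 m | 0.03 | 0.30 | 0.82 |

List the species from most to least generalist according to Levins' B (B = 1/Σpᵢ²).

population P1 > population P3 > population P2

Σp_P1ᵢ² = 0.26² + 0.17² + 0.43² + 0.11² + 0.03² = 0.0676 + 0.0289 + 0.1849 + 0.0121 + 0.0009 = 0.2944
B_P1 = 1 / 0.2944 = 3.3967
Σp_P3ᵢ² = 0.02² + 0.15² + 0.51² + 0.02² + 0.30² = 0.0004 + 0.0225 + 0.2601 + 0.0004 + 0.0900 = 0.3734
B_P3 = 1 / 0.3734 = 2.6781
Σp_P2ᵢ² = 0.03² + 0.02² + 0.02² + 0.11² + 0.82² = 0.0009 + 0.0004 + 0.0004 + 0.0121 + 0.6724 = 0.6862
B_P2 = 1 / 0.6862 = 1.4573
Ranking by B (broadest → narrowest): population P1 (3.40) > population P3 (2.68) > population P2 (1.46)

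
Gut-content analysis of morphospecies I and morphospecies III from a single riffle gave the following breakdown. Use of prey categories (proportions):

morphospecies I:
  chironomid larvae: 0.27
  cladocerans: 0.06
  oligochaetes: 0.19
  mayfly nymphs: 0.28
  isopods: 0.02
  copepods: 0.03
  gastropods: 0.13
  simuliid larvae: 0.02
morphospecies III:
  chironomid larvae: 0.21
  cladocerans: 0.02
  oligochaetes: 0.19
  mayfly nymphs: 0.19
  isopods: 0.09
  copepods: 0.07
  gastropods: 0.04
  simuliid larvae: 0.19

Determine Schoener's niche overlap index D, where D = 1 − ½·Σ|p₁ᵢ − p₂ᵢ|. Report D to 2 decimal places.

Σ|p₁ᵢ − p₂ᵢ| = 0.06 + 0.04 + 0.00 + 0.09 + 0.07 + 0.04 + 0.09 + 0.17 = 0.56
D = 1 − ½ × 0.56 = 1 − 0.280 = 0.7200

0.72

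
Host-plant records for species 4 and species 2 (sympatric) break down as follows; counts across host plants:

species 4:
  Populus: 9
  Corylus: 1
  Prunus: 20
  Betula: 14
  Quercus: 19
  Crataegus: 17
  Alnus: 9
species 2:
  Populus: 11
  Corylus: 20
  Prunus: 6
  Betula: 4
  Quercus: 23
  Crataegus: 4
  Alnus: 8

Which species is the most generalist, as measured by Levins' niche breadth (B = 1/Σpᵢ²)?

species 4

Proportions for species 4 (n=89): 9/89=0.1011, 1/89=0.0112, 20/89=0.2247, 14/89=0.1573, 19/89=0.2135, 17/89=0.1910, 9/89=0.1011
Proportions for species 2 (n=76): 11/76=0.1447, 20/76=0.2632, 6/76=0.0789, 4/76=0.0526, 23/76=0.3026, 4/76=0.0526, 8/76=0.1053
Σp_4ᵢ² = 0.1011² + 0.0112² + 0.2247² + 0.1573² + 0.2135² + 0.1910² + 0.1011² = 0.010221 + 0.000125 + 0.050490 + 0.024743 + 0.045582 + 0.036481 + 0.010221 = 0.177863
B_4 = 1 / 0.177863 = 5.6223
Σp_2ᵢ² = 0.1447² + 0.2632² + 0.0789² + 0.0526² + 0.3026² + 0.0526² + 0.1053² = 0.020938 + 0.069274 + 0.006225 + 0.002767 + 0.091567 + 0.002767 + 0.011088 = 0.204626
B_2 = 1 / 0.204626 = 4.8870
Highest B → broadest niche (most generalist): species 4 (B = 5.62).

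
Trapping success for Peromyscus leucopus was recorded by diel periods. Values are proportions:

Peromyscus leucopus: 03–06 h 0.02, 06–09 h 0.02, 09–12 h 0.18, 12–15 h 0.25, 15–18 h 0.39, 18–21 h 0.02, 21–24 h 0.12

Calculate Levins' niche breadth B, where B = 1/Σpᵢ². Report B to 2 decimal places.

Σpᵢ² = 0.02² + 0.02² + 0.18² + 0.25² + 0.39² + 0.02² + 0.12² = 0.0004 + 0.0004 + 0.0324 + 0.0625 + 0.1521 + 0.0004 + 0.0144 = 0.2626
B = 1 / 0.2626 = 3.8081

3.81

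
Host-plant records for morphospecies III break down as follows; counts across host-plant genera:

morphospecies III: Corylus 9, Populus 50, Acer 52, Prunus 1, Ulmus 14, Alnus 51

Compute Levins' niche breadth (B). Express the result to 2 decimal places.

3.88

Proportions for morphospecies III (n=177): 9/177=0.0508, 50/177=0.2825, 52/177=0.2938, 1/177=0.0056, 14/177=0.0791, 51/177=0.2881
Σpᵢ² = 0.0508² + 0.2825² + 0.2938² + 0.0056² + 0.0791² + 0.2881² = 0.002581 + 0.079806 + 0.086318 + 0.000031 + 0.006257 + 0.083002 = 0.257995
B = 1 / 0.257995 = 3.8760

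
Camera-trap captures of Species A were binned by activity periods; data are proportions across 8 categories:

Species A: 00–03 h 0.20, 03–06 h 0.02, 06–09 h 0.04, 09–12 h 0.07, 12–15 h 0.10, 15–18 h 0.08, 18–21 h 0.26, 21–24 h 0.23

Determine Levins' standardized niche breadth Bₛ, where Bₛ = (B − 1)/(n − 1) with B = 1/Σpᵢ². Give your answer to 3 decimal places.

Σpᵢ² = 0.20² + 0.02² + 0.04² + 0.07² + 0.10² + 0.08² + 0.26² + 0.23² = 0.0400 + 0.0004 + 0.0016 + 0.0049 + 0.0100 + 0.0064 + 0.0676 + 0.0529 = 0.1838
B = 1 / 0.1838 = 5.44070
Bₛ = (B − 1)/(n − 1) = (5.44070 − 1)/(8 − 1) = 4.44070/7 = 0.63439

0.634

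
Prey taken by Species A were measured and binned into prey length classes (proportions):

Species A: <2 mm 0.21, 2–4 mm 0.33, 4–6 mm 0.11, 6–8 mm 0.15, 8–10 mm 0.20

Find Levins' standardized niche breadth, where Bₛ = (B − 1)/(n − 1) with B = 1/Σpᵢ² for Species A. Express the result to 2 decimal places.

Σpᵢ² = 0.21² + 0.33² + 0.11² + 0.15² + 0.20² = 0.0441 + 0.1089 + 0.0121 + 0.0225 + 0.0400 = 0.2276
B = 1 / 0.2276 = 4.3937
Bₛ = (B − 1)/(n − 1) = (4.3937 − 1)/(5 − 1) = 3.3937/4 = 0.8484

0.85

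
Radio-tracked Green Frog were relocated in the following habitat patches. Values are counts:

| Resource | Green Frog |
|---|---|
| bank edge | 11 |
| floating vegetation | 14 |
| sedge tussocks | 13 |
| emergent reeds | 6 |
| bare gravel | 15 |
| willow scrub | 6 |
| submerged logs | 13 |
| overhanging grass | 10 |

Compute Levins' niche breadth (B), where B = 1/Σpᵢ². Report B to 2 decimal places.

Proportions for Green Frog (n=88): 11/88=0.1250, 14/88=0.1591, 13/88=0.1477, 6/88=0.0682, 15/88=0.1705, 6/88=0.0682, 13/88=0.1477, 10/88=0.1136
Σpᵢ² = 0.1250² + 0.1591² + 0.1477² + 0.0682² + 0.1705² + 0.0682² + 0.1477² + 0.1136² = 0.015625 + 0.025313 + 0.021815 + 0.004651 + 0.029070 + 0.004651 + 0.021815 + 0.012905 = 0.135845
B = 1 / 0.135845 = 7.3613

7.36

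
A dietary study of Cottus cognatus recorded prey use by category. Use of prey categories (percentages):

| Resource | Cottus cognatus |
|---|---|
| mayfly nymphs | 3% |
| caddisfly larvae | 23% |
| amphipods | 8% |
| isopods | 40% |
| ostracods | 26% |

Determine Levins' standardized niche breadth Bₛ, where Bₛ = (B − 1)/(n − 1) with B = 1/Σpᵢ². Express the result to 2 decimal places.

Convert percentages to proportions (divide by 100).
Σpᵢ² = 0.03² + 0.23² + 0.08² + 0.40² + 0.26² = 0.0009 + 0.0529 + 0.0064 + 0.1600 + 0.0676 = 0.2878
B = 1 / 0.2878 = 3.4746
Bₛ = (B − 1)/(n − 1) = (3.4746 − 1)/(5 − 1) = 2.4746/4 = 0.6187

0.62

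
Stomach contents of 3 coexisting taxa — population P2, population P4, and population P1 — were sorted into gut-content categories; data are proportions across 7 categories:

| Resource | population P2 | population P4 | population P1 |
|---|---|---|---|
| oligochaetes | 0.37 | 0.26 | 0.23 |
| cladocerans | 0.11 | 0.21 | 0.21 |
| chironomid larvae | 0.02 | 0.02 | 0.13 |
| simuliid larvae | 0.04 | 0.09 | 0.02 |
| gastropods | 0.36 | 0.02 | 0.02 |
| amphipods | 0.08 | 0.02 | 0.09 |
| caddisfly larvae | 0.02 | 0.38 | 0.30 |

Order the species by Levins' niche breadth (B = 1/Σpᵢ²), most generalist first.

population P1 > population P4 > population P2

Σp_P2ᵢ² = 0.37² + 0.11² + 0.02² + 0.04² + 0.36² + 0.08² + 0.02² = 0.1369 + 0.0121 + 0.0004 + 0.0016 + 0.1296 + 0.0064 + 0.0004 = 0.2874
B_P2 = 1 / 0.2874 = 3.4795
Σp_P4ᵢ² = 0.26² + 0.21² + 0.02² + 0.09² + 0.02² + 0.02² + 0.38² = 0.0676 + 0.0441 + 0.0004 + 0.0081 + 0.0004 + 0.0004 + 0.1444 = 0.2654
B_P4 = 1 / 0.2654 = 3.7679
Σp_P1ᵢ² = 0.23² + 0.21² + 0.13² + 0.02² + 0.02² + 0.09² + 0.30² = 0.0529 + 0.0441 + 0.0169 + 0.0004 + 0.0004 + 0.0081 + 0.0900 = 0.2128
B_P1 = 1 / 0.2128 = 4.6992
Ranking by B (broadest → narrowest): population P1 (4.70) > population P4 (3.77) > population P2 (3.48)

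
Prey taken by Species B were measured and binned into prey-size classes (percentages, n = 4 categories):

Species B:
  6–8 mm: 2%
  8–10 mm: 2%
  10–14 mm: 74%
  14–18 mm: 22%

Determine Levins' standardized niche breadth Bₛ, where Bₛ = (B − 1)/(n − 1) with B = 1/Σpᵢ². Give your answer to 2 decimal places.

Convert percentages to proportions (divide by 100).
Σpᵢ² = 0.02² + 0.02² + 0.74² + 0.22² = 0.0004 + 0.0004 + 0.5476 + 0.0484 = 0.5968
B = 1 / 0.5968 = 1.6756
Bₛ = (B − 1)/(n − 1) = (1.6756 − 1)/(4 − 1) = 0.6756/3 = 0.2252

0.23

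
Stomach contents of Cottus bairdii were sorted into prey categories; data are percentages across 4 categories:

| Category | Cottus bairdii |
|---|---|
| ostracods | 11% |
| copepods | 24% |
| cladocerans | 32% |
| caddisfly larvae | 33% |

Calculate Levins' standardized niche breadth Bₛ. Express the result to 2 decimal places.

Convert percentages to proportions (divide by 100).
Σpᵢ² = 0.11² + 0.24² + 0.32² + 0.33² = 0.0121 + 0.0576 + 0.1024 + 0.1089 = 0.2810
B = 1 / 0.2810 = 3.5587
Bₛ = (B − 1)/(n − 1) = (3.5587 − 1)/(4 − 1) = 2.5587/3 = 0.8529

0.85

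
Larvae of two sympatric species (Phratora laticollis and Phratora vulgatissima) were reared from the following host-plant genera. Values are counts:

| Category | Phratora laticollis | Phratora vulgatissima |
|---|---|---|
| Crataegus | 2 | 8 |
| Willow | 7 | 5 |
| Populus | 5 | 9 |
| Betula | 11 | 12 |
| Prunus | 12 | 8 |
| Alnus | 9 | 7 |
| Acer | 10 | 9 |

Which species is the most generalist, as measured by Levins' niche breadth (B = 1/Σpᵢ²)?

Phratora vulgatissima

Proportions for Phratora laticollis (n=56): 2/56=0.0357, 7/56=0.1250, 5/56=0.0893, 11/56=0.1964, 12/56=0.2143, 9/56=0.1607, 10/56=0.1786
Proportions for Phratora vulgatissima (n=58): 8/58=0.1379, 5/58=0.0862, 9/58=0.1552, 12/58=0.2069, 8/58=0.1379, 7/58=0.1207, 9/58=0.1552
Σp_latiᵢ² = 0.0357² + 0.1250² + 0.0893² + 0.1964² + 0.2143² + 0.1607² + 0.1786² = 0.001274 + 0.015625 + 0.007974 + 0.038573 + 0.045924 + 0.025824 + 0.031898 = 0.167092
B_lati = 1 / 0.167092 = 5.9847
Σp_vulgᵢ² = 0.1379² + 0.0862² + 0.1552² + 0.2069² + 0.1379² + 0.1207² + 0.1552² = 0.019016 + 0.007430 + 0.024087 + 0.042808 + 0.019016 + 0.014568 + 0.024087 = 0.151012
B_vulg = 1 / 0.151012 = 6.6220
Highest B → broadest niche (most generalist): Phratora vulgatissima (B = 6.62).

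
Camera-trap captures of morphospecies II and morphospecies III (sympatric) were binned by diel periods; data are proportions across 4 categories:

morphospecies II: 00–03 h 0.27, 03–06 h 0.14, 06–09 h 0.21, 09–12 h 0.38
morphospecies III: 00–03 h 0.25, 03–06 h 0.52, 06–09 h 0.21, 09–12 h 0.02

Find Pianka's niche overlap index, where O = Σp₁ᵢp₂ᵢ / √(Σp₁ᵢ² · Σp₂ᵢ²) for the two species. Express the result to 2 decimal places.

Σ p₁ᵢp₂ᵢ = 0.0675 + 0.0728 + 0.0441 + 0.0076 = 0.1920
Σp_1ᵢ² = 0.27² + 0.14² + 0.21² + 0.38² = 0.0729 + 0.0196 + 0.0441 + 0.1444 = 0.2810
Σp_2ᵢ² = 0.25² + 0.52² + 0.21² + 0.02² = 0.0625 + 0.2704 + 0.0441 + 0.0004 = 0.3774
O = 0.1920 / √(0.2810 × 0.3774) = 0.1920 / 0.32565 = 0.5896

0.59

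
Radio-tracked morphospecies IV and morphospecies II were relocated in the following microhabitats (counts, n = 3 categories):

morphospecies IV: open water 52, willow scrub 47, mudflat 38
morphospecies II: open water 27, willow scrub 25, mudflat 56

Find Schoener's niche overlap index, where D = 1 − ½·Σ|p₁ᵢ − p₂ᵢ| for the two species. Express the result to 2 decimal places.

Proportions for morphospecies IV (n=137): 52/137=0.3796, 47/137=0.3431, 38/137=0.2774
Proportions for morphospecies II (n=108): 27/108=0.2500, 25/108=0.2315, 56/108=0.5185
Σ|p₁ᵢ − p₂ᵢ| = 0.1296 + 0.1116 + 0.2411 = 0.4823
D = 1 − ½ × 0.4823 = 1 − 0.24115 = 0.75885

0.76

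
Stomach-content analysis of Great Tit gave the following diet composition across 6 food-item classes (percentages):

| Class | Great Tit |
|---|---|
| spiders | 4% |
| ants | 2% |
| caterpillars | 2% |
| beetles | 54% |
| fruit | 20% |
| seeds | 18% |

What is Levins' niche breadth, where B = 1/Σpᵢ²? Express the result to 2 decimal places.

Convert percentages to proportions (divide by 100).
Σpᵢ² = 0.04² + 0.02² + 0.02² + 0.54² + 0.20² + 0.18² = 0.0016 + 0.0004 + 0.0004 + 0.2916 + 0.0400 + 0.0324 = 0.3664
B = 1 / 0.3664 = 2.7293

2.73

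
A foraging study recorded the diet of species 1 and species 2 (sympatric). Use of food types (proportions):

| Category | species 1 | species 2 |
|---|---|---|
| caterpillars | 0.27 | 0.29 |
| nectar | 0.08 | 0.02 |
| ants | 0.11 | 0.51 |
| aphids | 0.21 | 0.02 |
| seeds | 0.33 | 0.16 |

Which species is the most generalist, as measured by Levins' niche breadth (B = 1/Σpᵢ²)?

species 1

Σp_1ᵢ² = 0.27² + 0.08² + 0.11² + 0.21² + 0.33² = 0.0729 + 0.0064 + 0.0121 + 0.0441 + 0.1089 = 0.2444
B_1 = 1 / 0.2444 = 4.0917
Σp_2ᵢ² = 0.29² + 0.02² + 0.51² + 0.02² + 0.16² = 0.0841 + 0.0004 + 0.2601 + 0.0004 + 0.0256 = 0.3706
B_2 = 1 / 0.3706 = 2.6983
Highest B → broadest niche (most generalist): species 1 (B = 4.09).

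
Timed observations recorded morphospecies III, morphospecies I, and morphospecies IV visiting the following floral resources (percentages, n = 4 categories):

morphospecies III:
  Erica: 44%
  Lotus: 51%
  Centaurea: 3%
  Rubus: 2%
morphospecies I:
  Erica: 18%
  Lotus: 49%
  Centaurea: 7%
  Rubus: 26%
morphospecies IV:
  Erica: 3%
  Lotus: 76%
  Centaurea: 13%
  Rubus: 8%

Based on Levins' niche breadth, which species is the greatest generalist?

Convert percentages to proportions (divide by 100).
Σp_IIIᵢ² = 0.44² + 0.51² + 0.03² + 0.02² = 0.1936 + 0.2601 + 0.0009 + 0.0004 = 0.4550
B_III = 1 / 0.4550 = 2.1978
Σp_Iᵢ² = 0.18² + 0.49² + 0.07² + 0.26² = 0.0324 + 0.2401 + 0.0049 + 0.0676 = 0.3450
B_I = 1 / 0.3450 = 2.8986
Σp_IVᵢ² = 0.03² + 0.76² + 0.13² + 0.08² = 0.0009 + 0.5776 + 0.0169 + 0.0064 = 0.6018
B_IV = 1 / 0.6018 = 1.6617
Highest B → broadest niche (most generalist): morphospecies I (B = 2.90).

morphospecies I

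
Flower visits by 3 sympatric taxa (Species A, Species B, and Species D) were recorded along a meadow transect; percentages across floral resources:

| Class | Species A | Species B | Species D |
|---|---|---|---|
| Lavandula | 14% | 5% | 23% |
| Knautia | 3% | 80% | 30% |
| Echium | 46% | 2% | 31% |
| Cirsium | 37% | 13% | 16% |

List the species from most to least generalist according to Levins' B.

Convert percentages to proportions (divide by 100).
Σp_Aᵢ² = 0.14² + 0.03² + 0.46² + 0.37² = 0.0196 + 0.0009 + 0.2116 + 0.1369 = 0.3690
B_A = 1 / 0.3690 = 2.7100
Σp_Bᵢ² = 0.05² + 0.80² + 0.02² + 0.13² = 0.0025 + 0.6400 + 0.0004 + 0.0169 = 0.6598
B_B = 1 / 0.6598 = 1.5156
Σp_Dᵢ² = 0.23² + 0.30² + 0.31² + 0.16² = 0.0529 + 0.0900 + 0.0961 + 0.0256 = 0.2646
B_D = 1 / 0.2646 = 3.7793
Ranking by B (broadest → narrowest): Species D (3.78) > Species A (2.71) > Species B (1.52)

Species D > Species A > Species B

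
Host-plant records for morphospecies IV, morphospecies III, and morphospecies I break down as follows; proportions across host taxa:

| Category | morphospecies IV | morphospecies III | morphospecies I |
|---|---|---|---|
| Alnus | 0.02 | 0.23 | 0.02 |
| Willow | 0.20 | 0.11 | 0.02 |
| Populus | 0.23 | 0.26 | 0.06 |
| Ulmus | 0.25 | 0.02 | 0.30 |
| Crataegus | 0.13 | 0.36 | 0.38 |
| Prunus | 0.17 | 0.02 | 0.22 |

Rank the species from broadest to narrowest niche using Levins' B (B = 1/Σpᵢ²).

morphospecies IV > morphospecies III > morphospecies I

Σp_IVᵢ² = 0.02² + 0.20² + 0.23² + 0.25² + 0.13² + 0.17² = 0.0004 + 0.0400 + 0.0529 + 0.0625 + 0.0169 + 0.0289 = 0.2016
B_IV = 1 / 0.2016 = 4.9603
Σp_IIIᵢ² = 0.23² + 0.11² + 0.26² + 0.02² + 0.36² + 0.02² = 0.0529 + 0.0121 + 0.0676 + 0.0004 + 0.1296 + 0.0004 = 0.2630
B_III = 1 / 0.2630 = 3.8023
Σp_Iᵢ² = 0.02² + 0.02² + 0.06² + 0.30² + 0.38² + 0.22² = 0.0004 + 0.0004 + 0.0036 + 0.0900 + 0.1444 + 0.0484 = 0.2872
B_I = 1 / 0.2872 = 3.4819
Ranking by B (broadest → narrowest): morphospecies IV (4.96) > morphospecies III (3.80) > morphospecies I (3.48)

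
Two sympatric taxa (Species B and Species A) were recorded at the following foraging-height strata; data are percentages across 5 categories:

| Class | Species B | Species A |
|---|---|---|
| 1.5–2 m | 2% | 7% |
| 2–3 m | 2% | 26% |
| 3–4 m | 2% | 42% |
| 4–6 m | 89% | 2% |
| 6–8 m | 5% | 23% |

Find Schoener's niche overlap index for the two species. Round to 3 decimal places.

0.130

Convert percentages to proportions (divide by 100).
Σ|p₁ᵢ − p₂ᵢ| = 0.05 + 0.24 + 0.40 + 0.87 + 0.18 = 1.74
D = 1 − ½ × 1.74 = 1 − 0.870 = 0.13000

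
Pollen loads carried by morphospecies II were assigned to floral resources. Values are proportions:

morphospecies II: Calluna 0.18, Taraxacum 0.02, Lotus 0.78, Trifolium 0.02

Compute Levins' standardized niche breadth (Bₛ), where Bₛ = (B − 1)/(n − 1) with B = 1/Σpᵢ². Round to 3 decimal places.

0.186

Σpᵢ² = 0.18² + 0.02² + 0.78² + 0.02² = 0.0324 + 0.0004 + 0.6084 + 0.0004 = 0.6416
B = 1 / 0.6416 = 1.55860
Bₛ = (B − 1)/(n − 1) = (1.55860 − 1)/(4 − 1) = 0.55860/3 = 0.18620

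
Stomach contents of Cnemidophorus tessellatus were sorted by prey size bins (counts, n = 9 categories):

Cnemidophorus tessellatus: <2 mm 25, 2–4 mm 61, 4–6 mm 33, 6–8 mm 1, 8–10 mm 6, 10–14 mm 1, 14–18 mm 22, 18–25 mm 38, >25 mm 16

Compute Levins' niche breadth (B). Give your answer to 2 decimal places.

Proportions for Cnemidophorus tessellatus (n=203): 25/203=0.1232, 61/203=0.3005, 33/203=0.1626, 1/203=0.0049, 6/203=0.0296, 1/203=0.0049, 22/203=0.1084, 38/203=0.1872, 16/203=0.0788
Σpᵢ² = 0.1232² + 0.3005² + 0.1626² + 0.0049² + 0.0296² + 0.0049² + 0.1084² + 0.1872² + 0.0788² = 0.015178 + 0.090300 + 0.026439 + 0.000024 + 0.000876 + 0.000024 + 0.011751 + 0.035044 + 0.006209 = 0.185845
B = 1 / 0.185845 = 5.3808

5.38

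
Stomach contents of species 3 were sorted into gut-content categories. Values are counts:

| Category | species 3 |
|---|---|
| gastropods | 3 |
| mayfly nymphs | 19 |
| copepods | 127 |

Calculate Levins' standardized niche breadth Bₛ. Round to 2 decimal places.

0.17

Proportions for species 3 (n=149): 3/149=0.0201, 19/149=0.1275, 127/149=0.8523
Σpᵢ² = 0.0201² + 0.1275² + 0.8523² = 0.000404 + 0.016256 + 0.726415 = 0.743075
B = 1 / 0.743075 = 1.3458
Bₛ = (B − 1)/(n − 1) = (1.3458 − 1)/(3 − 1) = 0.3458/2 = 0.1729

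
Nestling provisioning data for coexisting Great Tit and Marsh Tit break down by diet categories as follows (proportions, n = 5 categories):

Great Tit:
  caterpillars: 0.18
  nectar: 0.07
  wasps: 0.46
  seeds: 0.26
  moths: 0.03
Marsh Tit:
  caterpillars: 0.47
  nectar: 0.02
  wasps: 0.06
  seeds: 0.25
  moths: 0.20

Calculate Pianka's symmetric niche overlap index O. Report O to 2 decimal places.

0.57

Σ p₁ᵢp₂ᵢ = 0.0846 + 0.0014 + 0.0276 + 0.0650 + 0.0060 = 0.1846
Σp_1ᵢ² = 0.18² + 0.07² + 0.46² + 0.26² + 0.03² = 0.0324 + 0.0049 + 0.2116 + 0.0676 + 0.0009 = 0.3174
Σp_2ᵢ² = 0.47² + 0.02² + 0.06² + 0.25² + 0.20² = 0.2209 + 0.0004 + 0.0036 + 0.0625 + 0.0400 = 0.3274
O = 0.1846 / √(0.3174 × 0.3274) = 0.1846 / 0.32236 = 0.5727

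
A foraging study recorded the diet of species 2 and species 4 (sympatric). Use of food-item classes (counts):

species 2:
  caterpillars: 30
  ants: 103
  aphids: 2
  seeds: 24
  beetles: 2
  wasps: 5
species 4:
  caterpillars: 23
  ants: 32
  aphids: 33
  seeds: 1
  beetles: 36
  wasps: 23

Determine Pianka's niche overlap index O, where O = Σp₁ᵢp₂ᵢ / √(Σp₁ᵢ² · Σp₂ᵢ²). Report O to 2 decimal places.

0.58

Proportions for species 2 (n=166): 30/166=0.1807, 103/166=0.6205, 2/166=0.0120, 24/166=0.1446, 2/166=0.0120, 5/166=0.0301
Proportions for species 4 (n=148): 23/148=0.1554, 32/148=0.2162, 33/148=0.2230, 1/148=0.0068, 36/148=0.2432, 23/148=0.1554
Σ p₁ᵢp₂ᵢ = 0.028081 + 0.134152 + 0.002676 + 0.000983 + 0.002918 + 0.004678 = 0.173488
Σp_1ᵢ² = 0.1807² + 0.6205² + 0.0120² + 0.1446² + 0.0120² + 0.0301² = 0.032652 + 0.385020 + 0.000144 + 0.020909 + 0.000144 + 0.000906 = 0.439775
Σp_2ᵢ² = 0.1554² + 0.2162² + 0.2230² + 0.0068² + 0.2432² + 0.1554² = 0.024149 + 0.046742 + 0.049729 + 0.000046 + 0.059146 + 0.024149 = 0.203961
O = 0.173488 / √(0.439775 × 0.203961) = 0.173488 / 0.2994945 = 0.5793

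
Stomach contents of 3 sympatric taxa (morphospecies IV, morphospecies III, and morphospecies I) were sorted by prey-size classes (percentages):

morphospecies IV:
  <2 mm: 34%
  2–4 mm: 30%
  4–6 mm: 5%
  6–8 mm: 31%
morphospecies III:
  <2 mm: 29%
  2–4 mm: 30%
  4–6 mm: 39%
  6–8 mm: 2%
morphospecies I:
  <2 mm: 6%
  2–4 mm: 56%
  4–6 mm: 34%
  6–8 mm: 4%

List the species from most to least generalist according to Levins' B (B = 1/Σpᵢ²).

morphospecies IV > morphospecies III > morphospecies I

Convert percentages to proportions (divide by 100).
Σp_IVᵢ² = 0.34² + 0.30² + 0.05² + 0.31² = 0.1156 + 0.0900 + 0.0025 + 0.0961 = 0.3042
B_IV = 1 / 0.3042 = 3.2873
Σp_IIIᵢ² = 0.29² + 0.30² + 0.39² + 0.02² = 0.0841 + 0.0900 + 0.1521 + 0.0004 = 0.3266
B_III = 1 / 0.3266 = 3.0618
Σp_Iᵢ² = 0.06² + 0.56² + 0.34² + 0.04² = 0.0036 + 0.3136 + 0.1156 + 0.0016 = 0.4344
B_I = 1 / 0.4344 = 2.3020
Ranking by B (broadest → narrowest): morphospecies IV (3.29) > morphospecies III (3.06) > morphospecies I (2.30)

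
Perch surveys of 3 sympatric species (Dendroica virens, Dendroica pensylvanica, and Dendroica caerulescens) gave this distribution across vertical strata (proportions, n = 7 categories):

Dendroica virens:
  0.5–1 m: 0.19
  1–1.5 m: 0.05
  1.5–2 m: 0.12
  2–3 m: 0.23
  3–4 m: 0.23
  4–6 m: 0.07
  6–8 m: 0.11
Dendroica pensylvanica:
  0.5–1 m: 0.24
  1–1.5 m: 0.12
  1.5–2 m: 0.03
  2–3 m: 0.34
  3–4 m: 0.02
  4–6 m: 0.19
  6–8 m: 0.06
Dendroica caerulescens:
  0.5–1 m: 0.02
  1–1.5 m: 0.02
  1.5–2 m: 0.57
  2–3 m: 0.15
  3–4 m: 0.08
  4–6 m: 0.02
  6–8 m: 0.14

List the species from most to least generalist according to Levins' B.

Dendroica virens > Dendroica pensylvanica > Dendroica caerulescens

Σp_vireᵢ² = 0.19² + 0.05² + 0.12² + 0.23² + 0.23² + 0.07² + 0.11² = 0.0361 + 0.0025 + 0.0144 + 0.0529 + 0.0529 + 0.0049 + 0.0121 = 0.1758
B_vire = 1 / 0.1758 = 5.6883
Σp_pensᵢ² = 0.24² + 0.12² + 0.03² + 0.34² + 0.02² + 0.19² + 0.06² = 0.0576 + 0.0144 + 0.0009 + 0.1156 + 0.0004 + 0.0361 + 0.0036 = 0.2286
B_pens = 1 / 0.2286 = 4.3745
Σp_caerᵢ² = 0.02² + 0.02² + 0.57² + 0.15² + 0.08² + 0.02² + 0.14² = 0.0004 + 0.0004 + 0.3249 + 0.0225 + 0.0064 + 0.0004 + 0.0196 = 0.3746
B_caer = 1 / 0.3746 = 2.6695
Ranking by B (broadest → narrowest): Dendroica virens (5.69) > Dendroica pensylvanica (4.37) > Dendroica caerulescens (2.67)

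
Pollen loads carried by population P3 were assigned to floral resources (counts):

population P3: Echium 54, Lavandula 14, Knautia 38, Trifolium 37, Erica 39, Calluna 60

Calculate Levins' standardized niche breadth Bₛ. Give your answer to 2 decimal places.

0.86

Proportions for population P3 (n=242): 54/242=0.2231, 14/242=0.0579, 38/242=0.1570, 37/242=0.1529, 39/242=0.1612, 60/242=0.2479
Σpᵢ² = 0.2231² + 0.0579² + 0.1570² + 0.1529² + 0.1612² + 0.2479² = 0.049774 + 0.003352 + 0.024649 + 0.023378 + 0.025985 + 0.061454 = 0.188592
B = 1 / 0.188592 = 5.3025
Bₛ = (B − 1)/(n − 1) = (5.3025 − 1)/(6 − 1) = 4.3025/5 = 0.8605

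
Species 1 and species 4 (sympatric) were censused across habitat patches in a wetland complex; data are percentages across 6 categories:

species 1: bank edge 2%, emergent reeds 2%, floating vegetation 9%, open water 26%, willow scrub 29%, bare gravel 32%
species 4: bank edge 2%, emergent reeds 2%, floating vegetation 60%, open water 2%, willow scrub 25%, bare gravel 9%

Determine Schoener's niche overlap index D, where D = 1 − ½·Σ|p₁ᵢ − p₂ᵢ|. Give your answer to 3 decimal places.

0.490

Convert percentages to proportions (divide by 100).
Σ|p₁ᵢ − p₂ᵢ| = 0.00 + 0.00 + 0.51 + 0.24 + 0.04 + 0.23 = 1.02
D = 1 − ½ × 1.02 = 1 − 0.510 = 0.49000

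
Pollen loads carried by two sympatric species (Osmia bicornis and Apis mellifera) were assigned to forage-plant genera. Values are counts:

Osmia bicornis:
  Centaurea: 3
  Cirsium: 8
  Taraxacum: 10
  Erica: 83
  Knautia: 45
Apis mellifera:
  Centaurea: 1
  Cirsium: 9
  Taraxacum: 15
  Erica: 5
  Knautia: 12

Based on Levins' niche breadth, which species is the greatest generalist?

Apis mellifera

Proportions for Osmia bicornis (n=149): 3/149=0.0201, 8/149=0.0537, 10/149=0.0671, 83/149=0.5570, 45/149=0.3020
Proportions for Apis mellifera (n=42): 1/42=0.0238, 9/42=0.2143, 15/42=0.3571, 5/42=0.1190, 12/42=0.2857
Σp_bicoᵢ² = 0.0201² + 0.0537² + 0.0671² + 0.5570² + 0.3020² = 0.000404 + 0.002884 + 0.004502 + 0.310249 + 0.091204 = 0.409243
B_bico = 1 / 0.409243 = 2.4435
Σp_mellᵢ² = 0.0238² + 0.2143² + 0.3571² + 0.1190² + 0.2857² = 0.000566 + 0.045924 + 0.127520 + 0.014161 + 0.081624 = 0.269795
B_mell = 1 / 0.269795 = 3.7065
Highest B → broadest niche (most generalist): Apis mellifera (B = 3.71).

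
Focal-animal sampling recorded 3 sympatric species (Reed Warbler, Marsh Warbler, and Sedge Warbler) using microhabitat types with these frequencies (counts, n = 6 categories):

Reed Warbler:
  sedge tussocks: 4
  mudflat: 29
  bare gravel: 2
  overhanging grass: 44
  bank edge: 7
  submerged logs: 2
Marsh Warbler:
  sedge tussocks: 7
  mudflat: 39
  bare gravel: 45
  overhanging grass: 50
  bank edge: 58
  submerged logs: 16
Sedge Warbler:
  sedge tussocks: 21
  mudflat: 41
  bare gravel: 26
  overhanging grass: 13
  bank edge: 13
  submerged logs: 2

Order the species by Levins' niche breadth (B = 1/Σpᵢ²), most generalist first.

Marsh Warbler > Sedge Warbler > Reed Warbler

Proportions for Reed Warbler (n=88): 4/88=0.0455, 29/88=0.3295, 2/88=0.0227, 44/88=0.5000, 7/88=0.0795, 2/88=0.0227
Proportions for Marsh Warbler (n=215): 7/215=0.0326, 39/215=0.1814, 45/215=0.2093, 50/215=0.2326, 58/215=0.2698, 16/215=0.0744
Proportions for Sedge Warbler (n=116): 21/116=0.1810, 41/116=0.3534, 26/116=0.2241, 13/116=0.1121, 13/116=0.1121, 2/116=0.0172
Σp_Reedᵢ² = 0.0455² + 0.3295² + 0.0227² + 0.5000² + 0.0795² + 0.0227² = 0.002070 + 0.108570 + 0.000515 + 0.250000 + 0.006320 + 0.000515 = 0.367990
B_Reed = 1 / 0.367990 = 2.7175
Σp_Marsᵢ² = 0.0326² + 0.1814² + 0.2093² + 0.2326² + 0.2698² + 0.0744² = 0.001063 + 0.032906 + 0.043806 + 0.054103 + 0.072792 + 0.005535 = 0.210205
B_Mars = 1 / 0.210205 = 4.7573
Σp_Sedgᵢ² = 0.1810² + 0.3534² + 0.2241² + 0.1121² + 0.1121² + 0.0172² = 0.032761 + 0.124892 + 0.050221 + 0.012566 + 0.012566 + 0.000296 = 0.233302
B_Sedg = 1 / 0.233302 = 4.2863
Ranking by B (broadest → narrowest): Marsh Warbler (4.76) > Sedge Warbler (4.29) > Reed Warbler (2.72)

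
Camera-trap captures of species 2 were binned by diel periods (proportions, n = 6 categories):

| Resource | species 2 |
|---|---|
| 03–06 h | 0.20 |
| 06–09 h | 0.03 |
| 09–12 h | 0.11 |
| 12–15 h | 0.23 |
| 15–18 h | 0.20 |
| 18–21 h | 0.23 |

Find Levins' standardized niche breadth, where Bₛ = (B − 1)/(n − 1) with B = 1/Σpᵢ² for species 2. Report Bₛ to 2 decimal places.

Σpᵢ² = 0.20² + 0.03² + 0.11² + 0.23² + 0.20² + 0.23² = 0.0400 + 0.0009 + 0.0121 + 0.0529 + 0.0400 + 0.0529 = 0.1988
B = 1 / 0.1988 = 5.0302
Bₛ = (B − 1)/(n − 1) = (5.0302 − 1)/(6 − 1) = 4.0302/5 = 0.8060

0.81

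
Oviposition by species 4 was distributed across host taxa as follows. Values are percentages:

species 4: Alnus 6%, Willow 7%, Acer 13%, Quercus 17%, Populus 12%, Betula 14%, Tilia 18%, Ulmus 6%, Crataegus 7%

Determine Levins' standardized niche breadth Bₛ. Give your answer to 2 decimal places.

Convert percentages to proportions (divide by 100).
Σpᵢ² = 0.06² + 0.07² + 0.13² + 0.17² + 0.12² + 0.14² + 0.18² + 0.06² + 0.07² = 0.0036 + 0.0049 + 0.0169 + 0.0289 + 0.0144 + 0.0196 + 0.0324 + 0.0036 + 0.0049 = 0.1292
B = 1 / 0.1292 = 7.7399
Bₛ = (B − 1)/(n − 1) = (7.7399 − 1)/(9 − 1) = 6.7399/8 = 0.8425

0.84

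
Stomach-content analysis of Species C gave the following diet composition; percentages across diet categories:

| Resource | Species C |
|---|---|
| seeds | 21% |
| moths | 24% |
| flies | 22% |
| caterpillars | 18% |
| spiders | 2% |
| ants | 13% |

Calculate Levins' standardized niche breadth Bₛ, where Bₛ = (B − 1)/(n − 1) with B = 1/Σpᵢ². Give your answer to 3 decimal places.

0.801

Convert percentages to proportions (divide by 100).
Σpᵢ² = 0.21² + 0.24² + 0.22² + 0.18² + 0.02² + 0.13² = 0.0441 + 0.0576 + 0.0484 + 0.0324 + 0.0004 + 0.0169 = 0.1998
B = 1 / 0.1998 = 5.00501
Bₛ = (B − 1)/(n − 1) = (5.00501 − 1)/(6 − 1) = 4.00501/5 = 0.80100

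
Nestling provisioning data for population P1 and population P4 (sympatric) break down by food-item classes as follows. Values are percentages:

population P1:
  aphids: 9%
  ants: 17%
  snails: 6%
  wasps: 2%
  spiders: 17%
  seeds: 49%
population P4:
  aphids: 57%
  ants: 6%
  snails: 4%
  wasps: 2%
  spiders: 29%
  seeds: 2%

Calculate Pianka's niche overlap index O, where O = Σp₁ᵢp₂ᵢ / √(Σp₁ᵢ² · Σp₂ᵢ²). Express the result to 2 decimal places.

Convert percentages to proportions (divide by 100).
Σ p₁ᵢp₂ᵢ = 0.0513 + 0.0102 + 0.0024 + 0.0004 + 0.0493 + 0.0098 = 0.1234
Σp_1ᵢ² = 0.09² + 0.17² + 0.06² + 0.02² + 0.17² + 0.49² = 0.0081 + 0.0289 + 0.0036 + 0.0004 + 0.0289 + 0.2401 = 0.3100
Σp_2ᵢ² = 0.57² + 0.06² + 0.04² + 0.02² + 0.29² + 0.02² = 0.3249 + 0.0036 + 0.0016 + 0.0004 + 0.0841 + 0.0004 = 0.4150
O = 0.1234 / √(0.3100 × 0.4150) = 0.1234 / 0.35868 = 0.3440

0.34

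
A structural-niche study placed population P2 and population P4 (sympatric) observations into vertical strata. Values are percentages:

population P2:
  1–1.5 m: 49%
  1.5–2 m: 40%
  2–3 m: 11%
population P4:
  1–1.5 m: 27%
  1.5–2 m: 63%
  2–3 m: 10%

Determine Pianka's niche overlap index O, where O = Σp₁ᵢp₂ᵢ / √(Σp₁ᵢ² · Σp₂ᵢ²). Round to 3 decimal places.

0.889

Convert percentages to proportions (divide by 100).
Σ p₁ᵢp₂ᵢ = 0.1323 + 0.2520 + 0.0110 = 0.3953
Σp_1ᵢ² = 0.49² + 0.40² + 0.11² = 0.2401 + 0.1600 + 0.0121 = 0.4122
Σp_2ᵢ² = 0.27² + 0.63² + 0.10² = 0.0729 + 0.3969 + 0.0100 = 0.4798
O = 0.3953 / √(0.4122 × 0.4798) = 0.3953 / 0.444717 = 0.88888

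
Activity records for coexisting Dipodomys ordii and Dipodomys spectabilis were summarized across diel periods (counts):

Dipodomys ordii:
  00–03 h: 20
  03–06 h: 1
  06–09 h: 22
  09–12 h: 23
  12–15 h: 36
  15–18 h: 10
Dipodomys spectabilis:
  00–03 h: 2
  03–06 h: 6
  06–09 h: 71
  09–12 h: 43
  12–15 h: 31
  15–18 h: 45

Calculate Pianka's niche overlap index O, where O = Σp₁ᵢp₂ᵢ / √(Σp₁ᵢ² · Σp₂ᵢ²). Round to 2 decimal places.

0.79

Proportions for Dipodomys ordii (n=112): 20/112=0.1786, 1/112=0.0089, 22/112=0.1964, 23/112=0.2054, 36/112=0.3214, 10/112=0.0893
Proportions for Dipodomys spectabilis (n=198): 2/198=0.0101, 6/198=0.0303, 71/198=0.3586, 43/198=0.2172, 31/198=0.1566, 45/198=0.2273
Σ p₁ᵢp₂ᵢ = 0.001804 + 0.000270 + 0.070429 + 0.044613 + 0.050331 + 0.020298 = 0.187745
Σp_1ᵢ² = 0.1786² + 0.0089² + 0.1964² + 0.2054² + 0.3214² + 0.0893² = 0.031898 + 0.000079 + 0.038573 + 0.042189 + 0.103298 + 0.007974 = 0.224011
Σp_2ᵢ² = 0.0101² + 0.0303² + 0.3586² + 0.2172² + 0.1566² + 0.2273² = 0.000102 + 0.000918 + 0.128594 + 0.047176 + 0.024524 + 0.051665 = 0.252979
O = 0.187745 / √(0.224011 × 0.252979) = 0.187745 / 0.2380548 = 0.7887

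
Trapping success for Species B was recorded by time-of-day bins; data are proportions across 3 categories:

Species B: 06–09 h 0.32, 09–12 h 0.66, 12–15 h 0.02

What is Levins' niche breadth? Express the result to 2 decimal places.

Σpᵢ² = 0.32² + 0.66² + 0.02² = 0.1024 + 0.4356 + 0.0004 = 0.5384
B = 1 / 0.5384 = 1.8574

1.86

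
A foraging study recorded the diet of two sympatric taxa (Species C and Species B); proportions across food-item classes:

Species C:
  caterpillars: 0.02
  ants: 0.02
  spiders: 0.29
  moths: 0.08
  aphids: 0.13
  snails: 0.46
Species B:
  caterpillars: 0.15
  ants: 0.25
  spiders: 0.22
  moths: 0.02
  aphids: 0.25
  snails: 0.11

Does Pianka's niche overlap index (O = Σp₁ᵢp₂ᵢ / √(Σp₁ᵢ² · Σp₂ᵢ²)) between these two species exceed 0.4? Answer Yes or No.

Yes

Σ p₁ᵢp₂ᵢ = 0.0030 + 0.0050 + 0.0638 + 0.0016 + 0.0325 + 0.0506 = 0.1565
Σp_1ᵢ² = 0.02² + 0.02² + 0.29² + 0.08² + 0.13² + 0.46² = 0.0004 + 0.0004 + 0.0841 + 0.0064 + 0.0169 + 0.2116 = 0.3198
Σp_2ᵢ² = 0.15² + 0.25² + 0.22² + 0.02² + 0.25² + 0.11² = 0.0225 + 0.0625 + 0.0484 + 0.0004 + 0.0625 + 0.0121 = 0.2084
O = 0.1565 / √(0.3198 × 0.2084) = 0.1565 / 0.25816 = 0.6062
O = 0.6062 > 0.4 → Yes.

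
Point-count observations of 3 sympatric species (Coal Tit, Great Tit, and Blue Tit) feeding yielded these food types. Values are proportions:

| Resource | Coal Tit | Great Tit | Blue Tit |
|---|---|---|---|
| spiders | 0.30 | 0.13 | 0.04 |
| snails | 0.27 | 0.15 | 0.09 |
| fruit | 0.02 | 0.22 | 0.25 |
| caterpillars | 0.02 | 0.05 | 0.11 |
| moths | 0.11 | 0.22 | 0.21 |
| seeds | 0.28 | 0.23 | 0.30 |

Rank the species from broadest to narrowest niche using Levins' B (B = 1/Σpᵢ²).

Σp_Coalᵢ² = 0.30² + 0.27² + 0.02² + 0.02² + 0.11² + 0.28² = 0.0900 + 0.0729 + 0.0004 + 0.0004 + 0.0121 + 0.0784 = 0.2542
B_Coal = 1 / 0.2542 = 3.9339
Σp_Greaᵢ² = 0.13² + 0.15² + 0.22² + 0.05² + 0.22² + 0.23² = 0.0169 + 0.0225 + 0.0484 + 0.0025 + 0.0484 + 0.0529 = 0.1916
B_Grea = 1 / 0.1916 = 5.2192
Σp_Blueᵢ² = 0.04² + 0.09² + 0.25² + 0.11² + 0.21² + 0.30² = 0.0016 + 0.0081 + 0.0625 + 0.0121 + 0.0441 + 0.0900 = 0.2184
B_Blue = 1 / 0.2184 = 4.5788
Ranking by B (broadest → narrowest): Great Tit (5.22) > Blue Tit (4.58) > Coal Tit (3.93)

Great Tit > Blue Tit > Coal Tit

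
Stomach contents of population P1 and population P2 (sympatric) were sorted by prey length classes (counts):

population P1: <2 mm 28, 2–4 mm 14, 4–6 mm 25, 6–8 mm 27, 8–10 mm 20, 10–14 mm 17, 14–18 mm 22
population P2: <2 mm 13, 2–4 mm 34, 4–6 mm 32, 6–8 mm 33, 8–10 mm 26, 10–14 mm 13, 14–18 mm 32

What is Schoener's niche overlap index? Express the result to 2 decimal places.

0.85

Proportions for population P1 (n=153): 28/153=0.1830, 14/153=0.0915, 25/153=0.1634, 27/153=0.1765, 20/153=0.1307, 17/153=0.1111, 22/153=0.1438
Proportions for population P2 (n=183): 13/183=0.0710, 34/183=0.1858, 32/183=0.1749, 33/183=0.1803, 26/183=0.1421, 13/183=0.0710, 32/183=0.1749
Σ|p₁ᵢ − p₂ᵢ| = 0.1120 + 0.0943 + 0.0115 + 0.0038 + 0.0114 + 0.0401 + 0.0311 = 0.3042
D = 1 − ½ × 0.3042 = 1 − 0.15210 = 0.84790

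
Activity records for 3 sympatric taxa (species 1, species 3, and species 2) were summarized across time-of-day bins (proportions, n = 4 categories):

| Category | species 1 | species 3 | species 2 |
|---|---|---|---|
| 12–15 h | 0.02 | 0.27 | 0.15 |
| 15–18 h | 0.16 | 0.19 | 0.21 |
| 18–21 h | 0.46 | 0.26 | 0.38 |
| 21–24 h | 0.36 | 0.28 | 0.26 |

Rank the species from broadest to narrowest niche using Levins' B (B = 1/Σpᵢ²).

species 3 > species 2 > species 1

Σp_1ᵢ² = 0.02² + 0.16² + 0.46² + 0.36² = 0.0004 + 0.0256 + 0.2116 + 0.1296 = 0.3672
B_1 = 1 / 0.3672 = 2.7233
Σp_3ᵢ² = 0.27² + 0.19² + 0.26² + 0.28² = 0.0729 + 0.0361 + 0.0676 + 0.0784 = 0.2550
B_3 = 1 / 0.2550 = 3.9216
Σp_2ᵢ² = 0.15² + 0.21² + 0.38² + 0.26² = 0.0225 + 0.0441 + 0.1444 + 0.0676 = 0.2786
B_2 = 1 / 0.2786 = 3.5894
Ranking by B (broadest → narrowest): species 3 (3.92) > species 2 (3.59) > species 1 (2.72)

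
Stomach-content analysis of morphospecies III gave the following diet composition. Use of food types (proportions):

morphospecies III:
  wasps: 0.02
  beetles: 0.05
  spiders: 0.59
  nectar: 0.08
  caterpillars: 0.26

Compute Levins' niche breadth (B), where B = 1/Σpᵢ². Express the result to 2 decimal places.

Σpᵢ² = 0.02² + 0.05² + 0.59² + 0.08² + 0.26² = 0.0004 + 0.0025 + 0.3481 + 0.0064 + 0.0676 = 0.4250
B = 1 / 0.4250 = 2.3529

2.35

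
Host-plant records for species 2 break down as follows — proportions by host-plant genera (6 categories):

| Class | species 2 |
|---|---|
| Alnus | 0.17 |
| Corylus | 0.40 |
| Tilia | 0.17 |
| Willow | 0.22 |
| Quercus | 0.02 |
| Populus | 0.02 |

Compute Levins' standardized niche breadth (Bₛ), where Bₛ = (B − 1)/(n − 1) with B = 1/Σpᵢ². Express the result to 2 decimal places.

0.55

Σpᵢ² = 0.17² + 0.40² + 0.17² + 0.22² + 0.02² + 0.02² = 0.0289 + 0.1600 + 0.0289 + 0.0484 + 0.0004 + 0.0004 = 0.2670
B = 1 / 0.2670 = 3.7453
Bₛ = (B − 1)/(n − 1) = (3.7453 − 1)/(6 − 1) = 2.7453/5 = 0.5491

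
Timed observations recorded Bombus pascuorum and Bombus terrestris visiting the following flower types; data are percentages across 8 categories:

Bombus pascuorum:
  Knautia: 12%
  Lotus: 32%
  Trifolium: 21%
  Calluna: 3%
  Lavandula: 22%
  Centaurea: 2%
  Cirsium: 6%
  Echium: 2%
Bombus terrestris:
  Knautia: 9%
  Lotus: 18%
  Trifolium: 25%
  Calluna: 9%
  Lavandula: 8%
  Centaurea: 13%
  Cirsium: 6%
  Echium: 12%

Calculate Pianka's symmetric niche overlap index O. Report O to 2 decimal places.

Convert percentages to proportions (divide by 100).
Σ p₁ᵢp₂ᵢ = 0.0108 + 0.0576 + 0.0525 + 0.0027 + 0.0176 + 0.0026 + 0.0036 + 0.0024 = 0.1498
Σp_1ᵢ² = 0.12² + 0.32² + 0.21² + 0.03² + 0.22² + 0.02² + 0.06² + 0.02² = 0.0144 + 0.1024 + 0.0441 + 0.0009 + 0.0484 + 0.0004 + 0.0036 + 0.0004 = 0.2146
Σp_2ᵢ² = 0.09² + 0.18² + 0.25² + 0.09² + 0.08² + 0.13² + 0.06² + 0.12² = 0.0081 + 0.0324 + 0.0625 + 0.0081 + 0.0064 + 0.0169 + 0.0036 + 0.0144 = 0.1524
O = 0.1498 / √(0.2146 × 0.1524) = 0.1498 / 0.18085 = 0.8283

0.83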